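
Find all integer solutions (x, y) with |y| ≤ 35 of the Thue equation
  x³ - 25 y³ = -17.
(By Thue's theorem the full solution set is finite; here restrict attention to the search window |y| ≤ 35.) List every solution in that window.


The equation is x³ - 25y³ = -17. For fixed y, x³ = 25·y³ − 17, so a solution requires the RHS to be a perfect cube.
Strategy: iterate y from -35 to 35, compute RHS = 25·y³ − 17, and check whether it is a (positive or negative) perfect cube.
Check small values of y:
  y = 0: RHS = -17 is not a perfect cube.
  y = 1: RHS = 8 = (2)³ ⇒ x = 2 works.
  y = -1: RHS = -42 is not a perfect cube.
  y = 2: RHS = 183 is not a perfect cube.
  y = -2: RHS = -217 is not a perfect cube.
  y = 3: RHS = 658 is not a perfect cube.
  y = -3: RHS = -692 is not a perfect cube.
Continuing the search up to |y| = 35 finds no further solutions beyond those listed.
Collected solutions: (2, 1).

Solutions (with |y| ≤ 35): (2, 1).


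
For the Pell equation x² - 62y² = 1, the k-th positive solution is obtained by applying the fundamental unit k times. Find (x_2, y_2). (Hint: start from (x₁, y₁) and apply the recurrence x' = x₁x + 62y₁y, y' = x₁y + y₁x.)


Step 1: Find the fundamental solution (x₁, y₁) of x² - 62y² = 1.
  Expand √62 as a continued fraction. a₀ = ⌊√62⌋ = 7; iterate m_{k+1} = d_k·a_k − m_k, d_{k+1} = (62 − m_{k+1}²)/d_k, a_{k+1} = ⌊(a₀ + m_{k+1})/d_{k+1}⌋ (starting m₀ = 0, d₀ = 1), with convergents p_k = a_k·p_{k-1} + p_{k-2}, q_k = a_k·q_{k-1} + q_{k-2} (p₋₁ = 1, q₋₁ = 0):
  k = 0: a₀ = 7; p₀/q₀ = 7/1; p₀² − 62·q₀² = 49 − 62 = -13.
  k = 1: m = 7, d = 13, a = ⌊(7 + 7)/13⌋ = 1; p/q = (1·7 + 1)/(1·1 + 0) = 8/1; p² − 62·q² = 64 − 62 = 2.
  k = 2: m = 6, d = 2, a = ⌊(7 + 6)/2⌋ = 6; p/q = (6·8 + 7)/(6·1 + 1) = 55/7; p² − 62·q² = 3025 − 3038 = -13.
  k = 3: m = 6, d = 13, a = ⌊(7 + 6)/13⌋ = 1; p/q = (1·55 + 8)/(1·7 + 1) = 63/8; p² − 62·q² = 3969 − 3968 = 1.
  The first convergent with p² − 62·q² = 1 gives the fundamental solution (x₁, y₁) = (63, 8).
Step 2: Apply the recurrence (x_{n+1}, y_{n+1}) = (x₁x_n + 62y₁y_n, x₁y_n + y₁x_n) repeatedly.
  From (x_1, y_1) = (63, 8): x_2 = 63·63 + 62·8·8 = 7937; y_2 = 63·8 + 8·63 = 1008.
Step 3: Verify x_2² - 62·y_2² = 62995969 - 62995968 = 1 (should be 1). ✓

(x_1, y_1) = (63, 8); (x_2, y_2) = (7937, 1008).


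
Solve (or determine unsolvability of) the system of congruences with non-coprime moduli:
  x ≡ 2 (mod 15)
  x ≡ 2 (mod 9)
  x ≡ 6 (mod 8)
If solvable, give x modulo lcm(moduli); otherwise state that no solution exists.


Moduli 15, 9, 8 are not pairwise coprime, so CRT works modulo lcm(m_i) when all pairwise compatibility conditions hold.
Pairwise compatibility: gcd(m_i, m_j) must divide a_i - a_j for every pair.
Merge one congruence at a time:
  Start: x ≡ 2 (mod 15).
  Combine with x ≡ 2 (mod 9): gcd(15, 9) = 3; 2 - 2 = 0, which IS divisible by 3, so compatible.
    Write x = 2 + 15·t and substitute into x ≡ 2 (mod 9): 15·t ≡ 2 − 2 = 0 (mod 9).
    Divide the congruence (and modulus) by g = 3: 5·t ≡ 0 (mod 3).
    Reduce coefficients mod 3: 2·t ≡ 0 (mod 3).
    The inverse of 2 mod 3 is 2 (since 2·2 = 4 = 1·3 + 1), so t ≡ 2·0 = 0 ≡ 0 (mod 3).
    Then x = 2 + 15·0 = 2, valid modulo lcm(15, 9) = 45: x ≡ 2 (mod 45).
  Combine with x ≡ 6 (mod 8): gcd(45, 8) = 1; 6 - 2 = 4, which IS divisible by 1, so compatible.
    Write x = 2 + 45·t and substitute into x ≡ 6 (mod 8): 45·t ≡ 6 − 2 = 4 (mod 8).
    Reduce coefficients mod 8: 5·t ≡ 4 (mod 8).
    The inverse of 5 mod 8 is 5 (since 5·5 = 25 = 3·8 + 1), so t ≡ 5·4 = 20 ≡ 4 (mod 8).
    Then x = 2 + 45·4 = 182, valid modulo lcm(45, 8) = 360: x ≡ 182 (mod 360).
Verify: 182 mod 15 = 2, 182 mod 9 = 2, 182 mod 8 = 6.

x ≡ 182 (mod 360).


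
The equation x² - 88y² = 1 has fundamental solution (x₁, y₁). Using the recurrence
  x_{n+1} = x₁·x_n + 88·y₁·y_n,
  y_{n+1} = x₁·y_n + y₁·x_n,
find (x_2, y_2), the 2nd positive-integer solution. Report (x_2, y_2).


Step 1: Find the fundamental solution (x₁, y₁) of x² - 88y² = 1.
  Expand √88 as a continued fraction. a₀ = ⌊√88⌋ = 9; iterate m_{k+1} = d_k·a_k − m_k, d_{k+1} = (88 − m_{k+1}²)/d_k, a_{k+1} = ⌊(a₀ + m_{k+1})/d_{k+1}⌋ (starting m₀ = 0, d₀ = 1), with convergents p_k = a_k·p_{k-1} + p_{k-2}, q_k = a_k·q_{k-1} + q_{k-2} (p₋₁ = 1, q₋₁ = 0):
  k = 0: a₀ = 9; p₀/q₀ = 9/1; p₀² − 88·q₀² = 81 − 88 = -7.
  k = 1: m = 9, d = 7, a = ⌊(9 + 9)/7⌋ = 2; p/q = (2·9 + 1)/(2·1 + 0) = 19/2; p² − 88·q² = 361 − 352 = 9.
  k = 2: m = 5, d = 9, a = ⌊(9 + 5)/9⌋ = 1; p/q = (1·19 + 9)/(1·2 + 1) = 28/3; p² − 88·q² = 784 − 792 = -8.
  k = 3: m = 4, d = 8, a = ⌊(9 + 4)/8⌋ = 1; p/q = (1·28 + 19)/(1·3 + 2) = 47/5; p² − 88·q² = 2209 − 2200 = 9.
  k = 4: m = 4, d = 9, a = ⌊(9 + 4)/9⌋ = 1; p/q = (1·47 + 28)/(1·5 + 3) = 75/8; p² − 88·q² = 5625 − 5632 = -7.
  k = 5: m = 5, d = 7, a = ⌊(9 + 5)/7⌋ = 2; p/q = (2·75 + 47)/(2·8 + 5) = 197/21; p² − 88·q² = 38809 − 38808 = 1.
  The first convergent with p² − 88·q² = 1 gives the fundamental solution (x₁, y₁) = (197, 21).
Step 2: Apply the recurrence (x_{n+1}, y_{n+1}) = (x₁x_n + 88y₁y_n, x₁y_n + y₁x_n) repeatedly.
  From (x_1, y_1) = (197, 21): x_2 = 197·197 + 88·21·21 = 77617; y_2 = 197·21 + 21·197 = 8274.
Step 3: Verify x_2² - 88·y_2² = 6024398689 - 6024398688 = 1 (should be 1). ✓

(x_1, y_1) = (197, 21); (x_2, y_2) = (77617, 8274).


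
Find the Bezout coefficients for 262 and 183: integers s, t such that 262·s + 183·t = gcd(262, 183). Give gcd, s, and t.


Euclidean algorithm on (262, 183) — divide until remainder is 0:
  262 = 1 · 183 + 79
  183 = 2 · 79 + 25
  79 = 3 · 25 + 4
  25 = 6 · 4 + 1
  4 = 4 · 1 + 0
gcd(262, 183) = 1.
Track Bezout coefficients alongside the remainders: start with r₀ = 262 = a·1 + b·0 (s = 1, t = 0) and r₁ = 183 = a·0 + b·1 (s = 0, t = 1); each new remainder r_{k+1} = r_{k-1} − q_k·r_k inherits s_{k+1} = s_{k-1} − q_k·s_k, t_{k+1} = t_{k-1} − q_k·t_k, so r_k = a·s_k + b·t_k at every step:
  q = 1: r = 79, s = 1 − 1·0 = 1, t = 0 − 1·1 = -1  (check: 262·1 + 183·(-1) = 79)
  q = 2: r = 25, s = 0 − 2·1 = -2, t = 1 − 2·(-1) = 3  (check: 262·(-2) + 183·3 = 25)
  q = 3: r = 4, s = 1 − 3·(-2) = 7, t = -1 − 3·3 = -10  (check: 262·7 + 183·(-10) = 4)
  q = 6: r = 1, s = -2 − 6·7 = -44, t = 3 − 6·(-10) = 63  (check: 262·(-44) + 183·63 = 1)
The row with r = 1 (the gcd) gives the Bezout coefficients s = -44, t = 63.
Result: 262 · (-44) + 183 · (63) = 1.

gcd(262, 183) = 1; s = -44, t = 63 (check: 262·(-44) + 183·63 = 1).


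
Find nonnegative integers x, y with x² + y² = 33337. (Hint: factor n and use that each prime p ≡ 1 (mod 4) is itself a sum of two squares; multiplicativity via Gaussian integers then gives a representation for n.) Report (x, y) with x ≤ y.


Step 1: Factor n = 33337 = 17 · 37 · 53.
Step 2: Check the mod-4 condition on each prime factor: 17 ≡ 1 (mod 4), exponent 1; 37 ≡ 1 (mod 4), exponent 1; 53 ≡ 1 (mod 4), exponent 1.
All primes ≡ 3 (mod 4) appear to even exponent (or don't appear), so by the two-squares theorem n IS expressible as a sum of two squares.
Step 3: Build a representation. Here n = 17 · 37 · 53 is a product of primes ≡ 1 (mod 4). Each prime p ≡ 1 (mod 4) is itself a sum of two squares; find a² by testing p − a² for a perfect square:
  17: 17 − 1² = 16 = 4² ⇒ 17 = 1² + 4².
  37: 37 − 1² = 36 = 6² ⇒ 37 = 1² + 6².
  53: 53 − 1² = 52, 53 − 2² = 49 = 7² ⇒ 53 = 2² + 7².
  Combine using the Brahmagupta–Fibonacci identity (a² + b²)(c² + d²) = (ac − bd)² + (ad + bc)² = (ac + bd)² + (ad − bc)²:
  17 · 37 = 629: from (1² + 4²)(1² + 6²), take (1·1 − 4·6, 1·6 + 4·1) = (1 − 24, 6 + 4) = (-23, 10); dropping signs (only squares matter) gives (23, 10); check 23² + 10² = 529 + 100 = 629 ✓.
  629 · 53 = 33337: from (23² + 10²)(2² + 7²), take (23·2 − 10·7, 23·7 + 10·2) = (46 − 70, 161 + 20) = (-24, 181); dropping signs (only squares matter) gives (24, 181); check 24² + 181² = 576 + 32761 = 33337 ✓.
Step 4: Order so x ≤ y and verify: 24² + 181² = 576 + 32761 = 33337 = n. ✓

n = 33337 = 24² + 181² (one valid representation with x ≤ y).


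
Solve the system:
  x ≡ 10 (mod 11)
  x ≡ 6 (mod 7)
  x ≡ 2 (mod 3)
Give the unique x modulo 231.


Moduli 11, 7, 3 are pairwise coprime; by CRT there is a unique solution modulo M = 11 · 7 · 3 = 231.
Solve pairwise, accumulating the modulus:
  Start with x ≡ 10 (mod 11).
  Combine with x ≡ 6 (mod 7): since gcd(11, 7) = 1, we get a unique residue mod 77.
    Write x = 10 + 11·t and substitute into x ≡ 6 (mod 7): 11·t ≡ 6 − 10 = -4 (mod 7).
    Reduce coefficients mod 7: 4·t ≡ 3 (mod 7).
    The inverse of 4 mod 7 is 2 (since 4·2 = 8 = 1·7 + 1), so t ≡ 2·3 = 6 ≡ 6 (mod 7).
    Then x = 10 + 11·6 = 76, valid modulo lcm(11, 7) = 77: x ≡ 76 (mod 77).
  Combine with x ≡ 2 (mod 3): since gcd(77, 3) = 1, we get a unique residue mod 231.
    Write x = 76 + 77·t and substitute into x ≡ 2 (mod 3): 77·t ≡ 2 − 76 = -74 (mod 3).
    Reduce coefficients mod 3: 2·t ≡ 1 (mod 3).
    The inverse of 2 mod 3 is 2 (since 2·2 = 4 = 1·3 + 1), so t ≡ 2·1 = 2 ≡ 2 (mod 3).
    Then x = 76 + 77·2 = 230, valid modulo lcm(77, 3) = 231: x ≡ 230 (mod 231).
Verify: 230 mod 11 = 10 ✓, 230 mod 7 = 6 ✓, 230 mod 3 = 2 ✓.

x ≡ 230 (mod 231).


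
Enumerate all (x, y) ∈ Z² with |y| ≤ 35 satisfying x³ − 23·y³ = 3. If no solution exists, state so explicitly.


The equation is x³ - 23y³ = 3. For fixed y, x³ = 23·y³ + 3, so a solution requires the RHS to be a perfect cube.
Strategy: iterate y from -35 to 35, compute RHS = 23·y³ + 3, and check whether it is a (positive or negative) perfect cube.
Check small values of y:
  y = 0: RHS = 3 is not a perfect cube.
  y = 1: RHS = 26 is not a perfect cube.
  y = -1: RHS = -20 is not a perfect cube.
  y = 2: RHS = 187 is not a perfect cube.
  y = -2: RHS = -181 is not a perfect cube.
  y = 3: RHS = 624 is not a perfect cube.
  y = -3: RHS = -618 is not a perfect cube.
Continuing the search up to |y| = 35 finds no solutions either.
No (x, y) in the scanned range satisfies the equation.

No integer solutions with |y| ≤ 35.


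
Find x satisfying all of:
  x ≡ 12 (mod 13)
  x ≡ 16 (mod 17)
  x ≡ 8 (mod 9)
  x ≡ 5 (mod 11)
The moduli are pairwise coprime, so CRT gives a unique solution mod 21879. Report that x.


Product of moduli M = 13 · 17 · 9 · 11 = 21879.
Merge one congruence at a time:
  Start: x ≡ 12 (mod 13).
  Combine with x ≡ 16 (mod 17); new modulus lcm = 221.
    Write x = 12 + 13·t and substitute into x ≡ 16 (mod 17): 13·t ≡ 16 − 12 = 4 (mod 17).
    The inverse of 13 mod 17 is 4 (since 13·4 = 52 = 3·17 + 1), so t ≡ 4·4 = 16 ≡ 16 (mod 17).
    Then x = 12 + 13·16 = 220, valid modulo lcm(13, 17) = 221: x ≡ 220 (mod 221).
  Combine with x ≡ 8 (mod 9); new modulus lcm = 1989.
    Write x = 220 + 221·t and substitute into x ≡ 8 (mod 9): 221·t ≡ 8 − 220 = -212 (mod 9).
    Reduce coefficients mod 9: 5·t ≡ 4 (mod 9).
    The inverse of 5 mod 9 is 2 (since 5·2 = 10 = 1·9 + 1), so t ≡ 2·4 = 8 ≡ 8 (mod 9).
    Then x = 220 + 221·8 = 1988, valid modulo lcm(221, 9) = 1989: x ≡ 1988 (mod 1989).
  Combine with x ≡ 5 (mod 11); new modulus lcm = 21879.
    Write x = 1988 + 1989·t and substitute into x ≡ 5 (mod 11): 1989·t ≡ 5 − 1988 = -1983 (mod 11).
    Reduce coefficients mod 11: 9·t ≡ 8 (mod 11).
    The inverse of 9 mod 11 is 5 (since 9·5 = 45 = 4·11 + 1), so t ≡ 5·8 = 40 ≡ 7 (mod 11).
    Then x = 1988 + 1989·7 = 15911, valid modulo lcm(1989, 11) = 21879: x ≡ 15911 (mod 21879).
Verify against each original: 15911 mod 13 = 12, 15911 mod 17 = 16, 15911 mod 9 = 8, 15911 mod 11 = 5.

x ≡ 15911 (mod 21879).


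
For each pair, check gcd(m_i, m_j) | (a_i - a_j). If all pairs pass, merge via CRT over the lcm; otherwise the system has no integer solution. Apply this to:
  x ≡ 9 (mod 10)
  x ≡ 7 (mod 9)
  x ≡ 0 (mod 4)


Moduli 10, 9, 4 are not pairwise coprime, so CRT works modulo lcm(m_i) when all pairwise compatibility conditions hold.
Pairwise compatibility: gcd(m_i, m_j) must divide a_i - a_j for every pair.
Merge one congruence at a time:
  Start: x ≡ 9 (mod 10).
  Combine with x ≡ 7 (mod 9): gcd(10, 9) = 1; 7 - 9 = -2, which IS divisible by 1, so compatible.
    Write x = 9 + 10·t and substitute into x ≡ 7 (mod 9): 10·t ≡ 7 − 9 = -2 (mod 9).
    Reduce coefficients mod 9: 1·t ≡ 7 (mod 9).
    So t ≡ 7 (mod 9).
    Then x = 9 + 10·7 = 79, valid modulo lcm(10, 9) = 90: x ≡ 79 (mod 90).
  Combine with x ≡ 0 (mod 4): gcd(90, 4) = 2, and 0 - 79 = -79 is NOT divisible by 2.
    ⇒ system is inconsistent (no integer solution).

No solution (the system is inconsistent).


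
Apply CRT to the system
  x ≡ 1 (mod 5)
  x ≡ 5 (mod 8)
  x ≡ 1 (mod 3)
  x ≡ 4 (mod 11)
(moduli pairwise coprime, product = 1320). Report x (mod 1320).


Product of moduli M = 5 · 8 · 3 · 11 = 1320.
Merge one congruence at a time:
  Start: x ≡ 1 (mod 5).
  Combine with x ≡ 5 (mod 8); new modulus lcm = 40.
    Write x = 1 + 5·t and substitute into x ≡ 5 (mod 8): 5·t ≡ 5 − 1 = 4 (mod 8).
    The inverse of 5 mod 8 is 5 (since 5·5 = 25 = 3·8 + 1), so t ≡ 5·4 = 20 ≡ 4 (mod 8).
    Then x = 1 + 5·4 = 21, valid modulo lcm(5, 8) = 40: x ≡ 21 (mod 40).
  Combine with x ≡ 1 (mod 3); new modulus lcm = 120.
    Write x = 21 + 40·t and substitute into x ≡ 1 (mod 3): 40·t ≡ 1 − 21 = -20 (mod 3).
    Reduce coefficients mod 3: 1·t ≡ 1 (mod 3).
    So t ≡ 1 (mod 3).
    Then x = 21 + 40·1 = 61, valid modulo lcm(40, 3) = 120: x ≡ 61 (mod 120).
  Combine with x ≡ 4 (mod 11); new modulus lcm = 1320.
    Write x = 61 + 120·t and substitute into x ≡ 4 (mod 11): 120·t ≡ 4 − 61 = -57 (mod 11).
    Reduce coefficients mod 11: 10·t ≡ 9 (mod 11).
    The inverse of 10 mod 11 is 10 (since 10·10 = 100 = 9·11 + 1), so t ≡ 10·9 = 90 ≡ 2 (mod 11).
    Then x = 61 + 120·2 = 301, valid modulo lcm(120, 11) = 1320: x ≡ 301 (mod 1320).
Verify against each original: 301 mod 5 = 1, 301 mod 8 = 5, 301 mod 3 = 1, 301 mod 11 = 4.

x ≡ 301 (mod 1320).


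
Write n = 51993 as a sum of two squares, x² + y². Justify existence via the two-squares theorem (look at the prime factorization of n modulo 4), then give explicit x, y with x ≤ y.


Step 1: Factor n = 51993 = 3^2 · 53 · 109.
Step 2: Check the mod-4 condition on each prime factor: 3 ≡ 3 (mod 4), exponent 2 (must be even); 53 ≡ 1 (mod 4), exponent 1; 109 ≡ 1 (mod 4), exponent 1.
All primes ≡ 3 (mod 4) appear to even exponent (or don't appear), so by the two-squares theorem n IS expressible as a sum of two squares.
Step 3: Build a representation. Group n = k² · m with k = 3 and m = 53 · 109 = 5777 (a product of primes ≡ 1 (mod 4)); a representation of m scales to one of n via (k·x)² + (k·y)² = k²(x² + y²). Each prime p ≡ 1 (mod 4) is itself a sum of two squares; find a² by testing p − a² for a perfect square:
  53: 53 − 1² = 52, 53 − 2² = 49 = 7² ⇒ 53 = 2² + 7².
  109: 109 − 1² = 108, 109 − 2² = 105, 109 − 3² = 100 = 10² ⇒ 109 = 3² + 10².
  Combine using the Brahmagupta–Fibonacci identity (a² + b²)(c² + d²) = (ac − bd)² + (ad + bc)² = (ac + bd)² + (ad − bc)²:
  53 · 109 = 5777: from (2² + 7²)(3² + 10²), take (2·3 − 7·10, 2·10 + 7·3) = (6 − 70, 20 + 21) = (-64, 41); dropping signs (only squares matter) gives (64, 41); check 64² + 41² = 4096 + 1681 = 5777 ✓.
  Scale by k = 3: (3·64, 3·41) = (192, 123).
Step 4: Order so x ≤ y and verify: 123² + 192² = 15129 + 36864 = 51993 = n. ✓

n = 51993 = 123² + 192² (one valid representation with x ≤ y).


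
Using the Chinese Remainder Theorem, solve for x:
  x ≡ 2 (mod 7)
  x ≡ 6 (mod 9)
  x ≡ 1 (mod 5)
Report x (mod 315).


Moduli 7, 9, 5 are pairwise coprime; by CRT there is a unique solution modulo M = 7 · 9 · 5 = 315.
Solve pairwise, accumulating the modulus:
  Start with x ≡ 2 (mod 7).
  Combine with x ≡ 6 (mod 9): since gcd(7, 9) = 1, we get a unique residue mod 63.
    Write x = 2 + 7·t and substitute into x ≡ 6 (mod 9): 7·t ≡ 6 − 2 = 4 (mod 9).
    The inverse of 7 mod 9 is 4 (since 7·4 = 28 = 3·9 + 1), so t ≡ 4·4 = 16 ≡ 7 (mod 9).
    Then x = 2 + 7·7 = 51, valid modulo lcm(7, 9) = 63: x ≡ 51 (mod 63).
  Combine with x ≡ 1 (mod 5): since gcd(63, 5) = 1, we get a unique residue mod 315.
    Write x = 51 + 63·t and substitute into x ≡ 1 (mod 5): 63·t ≡ 1 − 51 = -50 (mod 5).
    Reduce coefficients mod 5: 3·t ≡ 0 (mod 5).
    The inverse of 3 mod 5 is 2 (since 3·2 = 6 = 1·5 + 1), so t ≡ 2·0 = 0 ≡ 0 (mod 5).
    Then x = 51 + 63·0 = 51, valid modulo lcm(63, 5) = 315: x ≡ 51 (mod 315).
Verify: 51 mod 7 = 2 ✓, 51 mod 9 = 6 ✓, 51 mod 5 = 1 ✓.

x ≡ 51 (mod 315).


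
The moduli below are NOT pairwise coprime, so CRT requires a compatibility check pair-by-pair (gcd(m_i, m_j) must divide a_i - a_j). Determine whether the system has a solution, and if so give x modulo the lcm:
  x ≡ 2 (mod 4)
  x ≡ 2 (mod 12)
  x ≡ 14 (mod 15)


Moduli 4, 12, 15 are not pairwise coprime, so CRT works modulo lcm(m_i) when all pairwise compatibility conditions hold.
Pairwise compatibility: gcd(m_i, m_j) must divide a_i - a_j for every pair.
Merge one congruence at a time:
  Start: x ≡ 2 (mod 4).
  Combine with x ≡ 2 (mod 12): gcd(4, 12) = 4; 2 - 2 = 0, which IS divisible by 4, so compatible.
    Write x = 2 + 4·t and substitute into x ≡ 2 (mod 12): 4·t ≡ 2 − 2 = 0 (mod 12).
    Divide the congruence (and modulus) by g = 4: 1·t ≡ 0 (mod 3).
    So t ≡ 0 (mod 3).
    Then x = 2 + 4·0 = 2, valid modulo lcm(4, 12) = 12: x ≡ 2 (mod 12).
  Combine with x ≡ 14 (mod 15): gcd(12, 15) = 3; 14 - 2 = 12, which IS divisible by 3, so compatible.
    Write x = 2 + 12·t and substitute into x ≡ 14 (mod 15): 12·t ≡ 14 − 2 = 12 (mod 15).
    Divide the congruence (and modulus) by g = 3: 4·t ≡ 4 (mod 5).
    The inverse of 4 mod 5 is 4 (since 4·4 = 16 = 3·5 + 1), so t ≡ 4·4 = 16 ≡ 1 (mod 5).
    Then x = 2 + 12·1 = 14, valid modulo lcm(12, 15) = 60: x ≡ 14 (mod 60).
Verify: 14 mod 4 = 2, 14 mod 12 = 2, 14 mod 15 = 14.

x ≡ 14 (mod 60).


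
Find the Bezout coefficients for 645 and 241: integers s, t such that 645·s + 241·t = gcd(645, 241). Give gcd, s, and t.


Euclidean algorithm on (645, 241) — divide until remainder is 0:
  645 = 2 · 241 + 163
  241 = 1 · 163 + 78
  163 = 2 · 78 + 7
  78 = 11 · 7 + 1
  7 = 7 · 1 + 0
gcd(645, 241) = 1.
Track Bezout coefficients alongside the remainders: start with r₀ = 645 = a·1 + b·0 (s = 1, t = 0) and r₁ = 241 = a·0 + b·1 (s = 0, t = 1); each new remainder r_{k+1} = r_{k-1} − q_k·r_k inherits s_{k+1} = s_{k-1} − q_k·s_k, t_{k+1} = t_{k-1} − q_k·t_k, so r_k = a·s_k + b·t_k at every step:
  q = 2: r = 163, s = 1 − 2·0 = 1, t = 0 − 2·1 = -2  (check: 645·1 + 241·(-2) = 163)
  q = 1: r = 78, s = 0 − 1·1 = -1, t = 1 − 1·(-2) = 3  (check: 645·(-1) + 241·3 = 78)
  q = 2: r = 7, s = 1 − 2·(-1) = 3, t = -2 − 2·3 = -8  (check: 645·3 + 241·(-8) = 7)
  q = 11: r = 1, s = -1 − 11·3 = -34, t = 3 − 11·(-8) = 91  (check: 645·(-34) + 241·91 = 1)
The row with r = 1 (the gcd) gives the Bezout coefficients s = -34, t = 91.
Result: 645 · (-34) + 241 · (91) = 1.

gcd(645, 241) = 1; s = -34, t = 91 (check: 645·(-34) + 241·91 = 1).


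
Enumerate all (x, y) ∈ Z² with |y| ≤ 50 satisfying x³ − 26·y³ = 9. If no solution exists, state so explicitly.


The equation is x³ - 26y³ = 9. For fixed y, x³ = 26·y³ + 9, so a solution requires the RHS to be a perfect cube.
Strategy: iterate y from -50 to 50, compute RHS = 26·y³ + 9, and check whether it is a (positive or negative) perfect cube.
Check small values of y:
  y = 0: RHS = 9 is not a perfect cube.
  y = 1: RHS = 35 is not a perfect cube.
  y = -1: RHS = -17 is not a perfect cube.
  y = 2: RHS = 217 is not a perfect cube.
  y = -2: RHS = -199 is not a perfect cube.
  y = 3: RHS = 711 is not a perfect cube.
  y = -3: RHS = -693 is not a perfect cube.
Continuing the search up to |y| = 50 finds no solutions either.
No (x, y) in the scanned range satisfies the equation.

No integer solutions with |y| ≤ 50.


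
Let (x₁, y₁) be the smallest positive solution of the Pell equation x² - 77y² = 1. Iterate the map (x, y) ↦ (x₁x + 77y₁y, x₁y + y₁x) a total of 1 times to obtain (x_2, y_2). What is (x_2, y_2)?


Step 1: Find the fundamental solution (x₁, y₁) of x² - 77y² = 1.
  Expand √77 as a continued fraction. a₀ = ⌊√77⌋ = 8; iterate m_{k+1} = d_k·a_k − m_k, d_{k+1} = (77 − m_{k+1}²)/d_k, a_{k+1} = ⌊(a₀ + m_{k+1})/d_{k+1}⌋ (starting m₀ = 0, d₀ = 1), with convergents p_k = a_k·p_{k-1} + p_{k-2}, q_k = a_k·q_{k-1} + q_{k-2} (p₋₁ = 1, q₋₁ = 0):
  k = 0: a₀ = 8; p₀/q₀ = 8/1; p₀² − 77·q₀² = 64 − 77 = -13.
  k = 1: m = 8, d = 13, a = ⌊(8 + 8)/13⌋ = 1; p/q = (1·8 + 1)/(1·1 + 0) = 9/1; p² − 77·q² = 81 − 77 = 4.
  k = 2: m = 5, d = 4, a = ⌊(8 + 5)/4⌋ = 3; p/q = (3·9 + 8)/(3·1 + 1) = 35/4; p² − 77·q² = 1225 − 1232 = -7.
  k = 3: m = 7, d = 7, a = ⌊(8 + 7)/7⌋ = 2; p/q = (2·35 + 9)/(2·4 + 1) = 79/9; p² − 77·q² = 6241 − 6237 = 4.
  k = 4: m = 7, d = 4, a = ⌊(8 + 7)/4⌋ = 3; p/q = (3·79 + 35)/(3·9 + 4) = 272/31; p² − 77·q² = 73984 − 73997 = -13.
  k = 5: m = 5, d = 13, a = ⌊(8 + 5)/13⌋ = 1; p/q = (1·272 + 79)/(1·31 + 9) = 351/40; p² − 77·q² = 123201 − 123200 = 1.
  The first convergent with p² − 77·q² = 1 gives the fundamental solution (x₁, y₁) = (351, 40).
Step 2: Apply the recurrence (x_{n+1}, y_{n+1}) = (x₁x_n + 77y₁y_n, x₁y_n + y₁x_n) repeatedly.
  From (x_1, y_1) = (351, 40): x_2 = 351·351 + 77·40·40 = 246401; y_2 = 351·40 + 40·351 = 28080.
Step 3: Verify x_2² - 77·y_2² = 60713452801 - 60713452800 = 1 (should be 1). ✓

(x_1, y_1) = (351, 40); (x_2, y_2) = (246401, 28080).


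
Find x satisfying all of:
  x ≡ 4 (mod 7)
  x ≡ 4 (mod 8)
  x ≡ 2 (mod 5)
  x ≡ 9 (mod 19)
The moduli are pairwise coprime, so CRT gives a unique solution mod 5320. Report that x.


Product of moduli M = 7 · 8 · 5 · 19 = 5320.
Merge one congruence at a time:
  Start: x ≡ 4 (mod 7).
  Combine with x ≡ 4 (mod 8); new modulus lcm = 56.
    Write x = 4 + 7·t and substitute into x ≡ 4 (mod 8): 7·t ≡ 4 − 4 = 0 (mod 8).
    The inverse of 7 mod 8 is 7 (since 7·7 = 49 = 6·8 + 1), so t ≡ 7·0 = 0 ≡ 0 (mod 8).
    Then x = 4 + 7·0 = 4, valid modulo lcm(7, 8) = 56: x ≡ 4 (mod 56).
  Combine with x ≡ 2 (mod 5); new modulus lcm = 280.
    Write x = 4 + 56·t and substitute into x ≡ 2 (mod 5): 56·t ≡ 2 − 4 = -2 (mod 5).
    Reduce coefficients mod 5: 1·t ≡ 3 (mod 5).
    So t ≡ 3 (mod 5).
    Then x = 4 + 56·3 = 172, valid modulo lcm(56, 5) = 280: x ≡ 172 (mod 280).
  Combine with x ≡ 9 (mod 19); new modulus lcm = 5320.
    Write x = 172 + 280·t and substitute into x ≡ 9 (mod 19): 280·t ≡ 9 − 172 = -163 (mod 19).
    Reduce coefficients mod 19: 14·t ≡ 8 (mod 19).
    The inverse of 14 mod 19 is 15 (since 14·15 = 210 = 11·19 + 1), so t ≡ 15·8 = 120 ≡ 6 (mod 19).
    Then x = 172 + 280·6 = 1852, valid modulo lcm(280, 19) = 5320: x ≡ 1852 (mod 5320).
Verify against each original: 1852 mod 7 = 4, 1852 mod 8 = 4, 1852 mod 5 = 2, 1852 mod 19 = 9.

x ≡ 1852 (mod 5320).


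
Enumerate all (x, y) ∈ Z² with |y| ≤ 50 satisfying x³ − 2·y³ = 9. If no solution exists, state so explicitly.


The equation is x³ - 2y³ = 9. For fixed y, x³ = 2·y³ + 9, so a solution requires the RHS to be a perfect cube.
Strategy: iterate y from -50 to 50, compute RHS = 2·y³ + 9, and check whether it is a (positive or negative) perfect cube.
Check small values of y:
  y = 0: RHS = 9 is not a perfect cube.
  y = 1: RHS = 11 is not a perfect cube.
  y = -1: RHS = 7 is not a perfect cube.
  y = 2: RHS = 25 is not a perfect cube.
  y = -2: RHS = -7 is not a perfect cube.
  y = 3: RHS = 63 is not a perfect cube.
  y = -3: RHS = -45 is not a perfect cube.
Continuing the search up to |y| = 50 finds no solutions either.
No (x, y) in the scanned range satisfies the equation.

No integer solutions with |y| ≤ 50.


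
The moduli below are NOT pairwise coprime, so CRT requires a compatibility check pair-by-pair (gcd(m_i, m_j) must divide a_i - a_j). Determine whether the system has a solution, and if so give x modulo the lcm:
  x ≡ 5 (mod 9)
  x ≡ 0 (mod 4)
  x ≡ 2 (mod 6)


Moduli 9, 4, 6 are not pairwise coprime, so CRT works modulo lcm(m_i) when all pairwise compatibility conditions hold.
Pairwise compatibility: gcd(m_i, m_j) must divide a_i - a_j for every pair.
Merge one congruence at a time:
  Start: x ≡ 5 (mod 9).
  Combine with x ≡ 0 (mod 4): gcd(9, 4) = 1; 0 - 5 = -5, which IS divisible by 1, so compatible.
    Write x = 5 + 9·t and substitute into x ≡ 0 (mod 4): 9·t ≡ 0 − 5 = -5 (mod 4).
    Reduce coefficients mod 4: 1·t ≡ 3 (mod 4).
    So t ≡ 3 (mod 4).
    Then x = 5 + 9·3 = 32, valid modulo lcm(9, 4) = 36: x ≡ 32 (mod 36).
  Combine with x ≡ 2 (mod 6): gcd(36, 6) = 6; 2 - 32 = -30, which IS divisible by 6, so compatible.
    Write x = 32 + 36·t and substitute into x ≡ 2 (mod 6): 36·t ≡ 2 − 32 = -30 (mod 6).
    Divide the congruence (and modulus) by g = 6: 6·t ≡ -5 (mod 1).
    Modulo 1 every t works; take t = 0.
    Then x = 32 + 36·0 = 32, valid modulo lcm(36, 6) = 36: x ≡ 32 (mod 36).
Verify: 32 mod 9 = 5, 32 mod 4 = 0, 32 mod 6 = 2.

x ≡ 32 (mod 36).


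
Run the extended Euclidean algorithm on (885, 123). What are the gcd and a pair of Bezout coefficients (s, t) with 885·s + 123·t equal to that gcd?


Euclidean algorithm on (885, 123) — divide until remainder is 0:
  885 = 7 · 123 + 24
  123 = 5 · 24 + 3
  24 = 8 · 3 + 0
gcd(885, 123) = 3.
Track Bezout coefficients alongside the remainders: start with r₀ = 885 = a·1 + b·0 (s = 1, t = 0) and r₁ = 123 = a·0 + b·1 (s = 0, t = 1); each new remainder r_{k+1} = r_{k-1} − q_k·r_k inherits s_{k+1} = s_{k-1} − q_k·s_k, t_{k+1} = t_{k-1} − q_k·t_k, so r_k = a·s_k + b·t_k at every step:
  q = 7: r = 24, s = 1 − 7·0 = 1, t = 0 − 7·1 = -7  (check: 885·1 + 123·(-7) = 24)
  q = 5: r = 3, s = 0 − 5·1 = -5, t = 1 − 5·(-7) = 36  (check: 885·(-5) + 123·36 = 3)
The row with r = 3 (the gcd) gives the Bezout coefficients s = -5, t = 36.
Result: 885 · (-5) + 123 · (36) = 3.

gcd(885, 123) = 3; s = -5, t = 36 (check: 885·(-5) + 123·36 = 3).


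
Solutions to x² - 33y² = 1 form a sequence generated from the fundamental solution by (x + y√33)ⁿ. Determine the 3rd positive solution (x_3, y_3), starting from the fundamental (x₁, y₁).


Step 1: Find the fundamental solution (x₁, y₁) of x² - 33y² = 1.
  Expand √33 as a continued fraction. a₀ = ⌊√33⌋ = 5; iterate m_{k+1} = d_k·a_k − m_k, d_{k+1} = (33 − m_{k+1}²)/d_k, a_{k+1} = ⌊(a₀ + m_{k+1})/d_{k+1}⌋ (starting m₀ = 0, d₀ = 1), with convergents p_k = a_k·p_{k-1} + p_{k-2}, q_k = a_k·q_{k-1} + q_{k-2} (p₋₁ = 1, q₋₁ = 0):
  k = 0: a₀ = 5; p₀/q₀ = 5/1; p₀² − 33·q₀² = 25 − 33 = -8.
  k = 1: m = 5, d = 8, a = ⌊(5 + 5)/8⌋ = 1; p/q = (1·5 + 1)/(1·1 + 0) = 6/1; p² − 33·q² = 36 − 33 = 3.
  k = 2: m = 3, d = 3, a = ⌊(5 + 3)/3⌋ = 2; p/q = (2·6 + 5)/(2·1 + 1) = 17/3; p² − 33·q² = 289 − 297 = -8.
  k = 3: m = 3, d = 8, a = ⌊(5 + 3)/8⌋ = 1; p/q = (1·17 + 6)/(1·3 + 1) = 23/4; p² − 33·q² = 529 − 528 = 1.
  The first convergent with p² − 33·q² = 1 gives the fundamental solution (x₁, y₁) = (23, 4).
Step 2: Apply the recurrence (x_{n+1}, y_{n+1}) = (x₁x_n + 33y₁y_n, x₁y_n + y₁x_n) repeatedly.
  From (x_1, y_1) = (23, 4): x_2 = 23·23 + 33·4·4 = 1057; y_2 = 23·4 + 4·23 = 184.
  From (x_2, y_2) = (1057, 184): x_3 = 23·1057 + 33·4·184 = 48599; y_3 = 23·184 + 4·1057 = 8460.
Step 3: Verify x_3² - 33·y_3² = 2361862801 - 2361862800 = 1 (should be 1). ✓

(x_1, y_1) = (23, 4); (x_3, y_3) = (48599, 8460).


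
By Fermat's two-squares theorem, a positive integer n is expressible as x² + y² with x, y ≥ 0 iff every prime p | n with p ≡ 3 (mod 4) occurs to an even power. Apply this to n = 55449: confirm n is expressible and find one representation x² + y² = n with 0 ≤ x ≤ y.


Step 1: Factor n = 55449 = 3^2 · 61 · 101.
Step 2: Check the mod-4 condition on each prime factor: 3 ≡ 3 (mod 4), exponent 2 (must be even); 61 ≡ 1 (mod 4), exponent 1; 101 ≡ 1 (mod 4), exponent 1.
All primes ≡ 3 (mod 4) appear to even exponent (or don't appear), so by the two-squares theorem n IS expressible as a sum of two squares.
Step 3: Build a representation. Group n = k² · m with k = 3 and m = 61 · 101 = 6161 (a product of primes ≡ 1 (mod 4)); a representation of m scales to one of n via (k·x)² + (k·y)² = k²(x² + y²). Each prime p ≡ 1 (mod 4) is itself a sum of two squares; find a² by testing p − a² for a perfect square:
  61: 61 − 1² = 60, 61 − 2² = 57, 61 − 3² = 52, 61 − 4² = 45, 61 − 5² = 36 = 6² ⇒ 61 = 5² + 6².
  101: 101 − 1² = 100 = 10² ⇒ 101 = 1² + 10².
  Combine using the Brahmagupta–Fibonacci identity (a² + b²)(c² + d²) = (ac − bd)² + (ad + bc)² = (ac + bd)² + (ad − bc)²:
  61 · 101 = 6161: from (5² + 6²)(1² + 10²), take (5·1 − 6·10, 5·10 + 6·1) = (5 − 60, 50 + 6) = (-55, 56); dropping signs (only squares matter) gives (55, 56); check 55² + 56² = 3025 + 3136 = 6161 ✓.
  Scale by k = 3: (3·55, 3·56) = (165, 168).
Step 4: Order so x ≤ y and verify: 165² + 168² = 27225 + 28224 = 55449 = n. ✓

n = 55449 = 165² + 168² (one valid representation with x ≤ y).


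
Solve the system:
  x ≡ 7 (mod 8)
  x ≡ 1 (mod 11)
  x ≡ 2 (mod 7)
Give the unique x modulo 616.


Moduli 8, 11, 7 are pairwise coprime; by CRT there is a unique solution modulo M = 8 · 11 · 7 = 616.
Solve pairwise, accumulating the modulus:
  Start with x ≡ 7 (mod 8).
  Combine with x ≡ 1 (mod 11): since gcd(8, 11) = 1, we get a unique residue mod 88.
    Write x = 7 + 8·t and substitute into x ≡ 1 (mod 11): 8·t ≡ 1 − 7 = -6 (mod 11).
    Reduce coefficients mod 11: 8·t ≡ 5 (mod 11).
    The inverse of 8 mod 11 is 7 (since 8·7 = 56 = 5·11 + 1), so t ≡ 7·5 = 35 ≡ 2 (mod 11).
    Then x = 7 + 8·2 = 23, valid modulo lcm(8, 11) = 88: x ≡ 23 (mod 88).
  Combine with x ≡ 2 (mod 7): since gcd(88, 7) = 1, we get a unique residue mod 616.
    Write x = 23 + 88·t and substitute into x ≡ 2 (mod 7): 88·t ≡ 2 − 23 = -21 (mod 7).
    Reduce coefficients mod 7: 4·t ≡ 0 (mod 7).
    The inverse of 4 mod 7 is 2 (since 4·2 = 8 = 1·7 + 1), so t ≡ 2·0 = 0 ≡ 0 (mod 7).
    Then x = 23 + 88·0 = 23, valid modulo lcm(88, 7) = 616: x ≡ 23 (mod 616).
Verify: 23 mod 8 = 7 ✓, 23 mod 11 = 1 ✓, 23 mod 7 = 2 ✓.

x ≡ 23 (mod 616).


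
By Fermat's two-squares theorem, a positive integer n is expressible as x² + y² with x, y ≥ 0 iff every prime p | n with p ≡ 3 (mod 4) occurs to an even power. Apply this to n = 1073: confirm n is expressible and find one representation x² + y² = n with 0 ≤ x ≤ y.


Step 1: Factor n = 1073 = 29 · 37.
Step 2: Check the mod-4 condition on each prime factor: 29 ≡ 1 (mod 4), exponent 1; 37 ≡ 1 (mod 4), exponent 1.
All primes ≡ 3 (mod 4) appear to even exponent (or don't appear), so by the two-squares theorem n IS expressible as a sum of two squares.
Step 3: Build a representation. Here n = 29 · 37 is a product of primes ≡ 1 (mod 4). Each prime p ≡ 1 (mod 4) is itself a sum of two squares; find a² by testing p − a² for a perfect square:
  29: 29 − 1² = 28, 29 − 2² = 25 = 5² ⇒ 29 = 2² + 5².
  37: 37 − 1² = 36 = 6² ⇒ 37 = 1² + 6².
  Combine using the Brahmagupta–Fibonacci identity (a² + b²)(c² + d²) = (ac − bd)² + (ad + bc)² = (ac + bd)² + (ad − bc)²:
  29 · 37 = 1073: from (2² + 5²)(1² + 6²), take (2·1 − 5·6, 2·6 + 5·1) = (2 − 30, 12 + 5) = (-28, 17); dropping signs (only squares matter) gives (28, 17); check 28² + 17² = 784 + 289 = 1073 ✓.
Step 4: Order so x ≤ y and verify: 17² + 28² = 289 + 784 = 1073 = n. ✓

n = 1073 = 17² + 28² (one valid representation with x ≤ y).


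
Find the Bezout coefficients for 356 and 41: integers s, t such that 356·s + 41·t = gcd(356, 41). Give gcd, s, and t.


Euclidean algorithm on (356, 41) — divide until remainder is 0:
  356 = 8 · 41 + 28
  41 = 1 · 28 + 13
  28 = 2 · 13 + 2
  13 = 6 · 2 + 1
  2 = 2 · 1 + 0
gcd(356, 41) = 1.
Track Bezout coefficients alongside the remainders: start with r₀ = 356 = a·1 + b·0 (s = 1, t = 0) and r₁ = 41 = a·0 + b·1 (s = 0, t = 1); each new remainder r_{k+1} = r_{k-1} − q_k·r_k inherits s_{k+1} = s_{k-1} − q_k·s_k, t_{k+1} = t_{k-1} − q_k·t_k, so r_k = a·s_k + b·t_k at every step:
  q = 8: r = 28, s = 1 − 8·0 = 1, t = 0 − 8·1 = -8  (check: 356·1 + 41·(-8) = 28)
  q = 1: r = 13, s = 0 − 1·1 = -1, t = 1 − 1·(-8) = 9  (check: 356·(-1) + 41·9 = 13)
  q = 2: r = 2, s = 1 − 2·(-1) = 3, t = -8 − 2·9 = -26  (check: 356·3 + 41·(-26) = 2)
  q = 6: r = 1, s = -1 − 6·3 = -19, t = 9 − 6·(-26) = 165  (check: 356·(-19) + 41·165 = 1)
The row with r = 1 (the gcd) gives the Bezout coefficients s = -19, t = 165.
Result: 356 · (-19) + 41 · (165) = 1.

gcd(356, 41) = 1; s = -19, t = 165 (check: 356·(-19) + 41·165 = 1).


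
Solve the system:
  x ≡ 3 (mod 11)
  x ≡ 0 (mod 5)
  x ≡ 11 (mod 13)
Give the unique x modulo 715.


Moduli 11, 5, 13 are pairwise coprime; by CRT there is a unique solution modulo M = 11 · 5 · 13 = 715.
Solve pairwise, accumulating the modulus:
  Start with x ≡ 3 (mod 11).
  Combine with x ≡ 0 (mod 5): since gcd(11, 5) = 1, we get a unique residue mod 55.
    Write x = 3 + 11·t and substitute into x ≡ 0 (mod 5): 11·t ≡ 0 − 3 = -3 (mod 5).
    Reduce coefficients mod 5: 1·t ≡ 2 (mod 5).
    So t ≡ 2 (mod 5).
    Then x = 3 + 11·2 = 25, valid modulo lcm(11, 5) = 55: x ≡ 25 (mod 55).
  Combine with x ≡ 11 (mod 13): since gcd(55, 13) = 1, we get a unique residue mod 715.
    Write x = 25 + 55·t and substitute into x ≡ 11 (mod 13): 55·t ≡ 11 − 25 = -14 (mod 13).
    Reduce coefficients mod 13: 3·t ≡ 12 (mod 13).
    The inverse of 3 mod 13 is 9 (since 3·9 = 27 = 2·13 + 1), so t ≡ 9·12 = 108 ≡ 4 (mod 13).
    Then x = 25 + 55·4 = 245, valid modulo lcm(55, 13) = 715: x ≡ 245 (mod 715).
Verify: 245 mod 11 = 3 ✓, 245 mod 5 = 0 ✓, 245 mod 13 = 11 ✓.

x ≡ 245 (mod 715).


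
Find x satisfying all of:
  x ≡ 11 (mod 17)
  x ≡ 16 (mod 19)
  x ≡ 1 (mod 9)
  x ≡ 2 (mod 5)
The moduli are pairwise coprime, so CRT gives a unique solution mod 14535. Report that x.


Product of moduli M = 17 · 19 · 9 · 5 = 14535.
Merge one congruence at a time:
  Start: x ≡ 11 (mod 17).
  Combine with x ≡ 16 (mod 19); new modulus lcm = 323.
    Write x = 11 + 17·t and substitute into x ≡ 16 (mod 19): 17·t ≡ 16 − 11 = 5 (mod 19).
    The inverse of 17 mod 19 is 9 (since 17·9 = 153 = 8·19 + 1), so t ≡ 9·5 = 45 ≡ 7 (mod 19).
    Then x = 11 + 17·7 = 130, valid modulo lcm(17, 19) = 323: x ≡ 130 (mod 323).
  Combine with x ≡ 1 (mod 9); new modulus lcm = 2907.
    Write x = 130 + 323·t and substitute into x ≡ 1 (mod 9): 323·t ≡ 1 − 130 = -129 (mod 9).
    Reduce coefficients mod 9: 8·t ≡ 6 (mod 9).
    The inverse of 8 mod 9 is 8 (since 8·8 = 64 = 7·9 + 1), so t ≡ 8·6 = 48 ≡ 3 (mod 9).
    Then x = 130 + 323·3 = 1099, valid modulo lcm(323, 9) = 2907: x ≡ 1099 (mod 2907).
  Combine with x ≡ 2 (mod 5); new modulus lcm = 14535.
    Write x = 1099 + 2907·t and substitute into x ≡ 2 (mod 5): 2907·t ≡ 2 − 1099 = -1097 (mod 5).
    Reduce coefficients mod 5: 2·t ≡ 3 (mod 5).
    The inverse of 2 mod 5 is 3 (since 2·3 = 6 = 1·5 + 1), so t ≡ 3·3 = 9 ≡ 4 (mod 5).
    Then x = 1099 + 2907·4 = 12727, valid modulo lcm(2907, 5) = 14535: x ≡ 12727 (mod 14535).
Verify against each original: 12727 mod 17 = 11, 12727 mod 19 = 16, 12727 mod 9 = 1, 12727 mod 5 = 2.

x ≡ 12727 (mod 14535).


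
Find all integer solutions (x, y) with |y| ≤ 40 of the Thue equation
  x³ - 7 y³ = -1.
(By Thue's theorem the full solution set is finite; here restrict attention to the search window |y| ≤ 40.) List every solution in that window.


The equation is x³ - 7y³ = -1. For fixed y, x³ = 7·y³ − 1, so a solution requires the RHS to be a perfect cube.
Strategy: iterate y from -40 to 40, compute RHS = 7·y³ − 1, and check whether it is a (positive or negative) perfect cube.
Check small values of y:
  y = 0: RHS = -1 = (-1)³ ⇒ x = -1 works.
  y = 1: RHS = 6 is not a perfect cube.
  y = -1: RHS = -8 = (-2)³ ⇒ x = -2 works.
  y = 2: RHS = 55 is not a perfect cube.
  y = -2: RHS = -57 is not a perfect cube.
  y = 3: RHS = 188 is not a perfect cube.
  y = -3: RHS = -190 is not a perfect cube.
Continuing the search up to |y| = 40 finds no further solutions beyond those listed.
Collected solutions: (-1, 0), (-2, -1).

Solutions (with |y| ≤ 40): (-1, 0), (-2, -1).


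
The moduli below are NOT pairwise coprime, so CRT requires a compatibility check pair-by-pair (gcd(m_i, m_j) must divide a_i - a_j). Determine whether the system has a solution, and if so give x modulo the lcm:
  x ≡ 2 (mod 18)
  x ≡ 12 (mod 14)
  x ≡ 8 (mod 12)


Moduli 18, 14, 12 are not pairwise coprime, so CRT works modulo lcm(m_i) when all pairwise compatibility conditions hold.
Pairwise compatibility: gcd(m_i, m_j) must divide a_i - a_j for every pair.
Merge one congruence at a time:
  Start: x ≡ 2 (mod 18).
  Combine with x ≡ 12 (mod 14): gcd(18, 14) = 2; 12 - 2 = 10, which IS divisible by 2, so compatible.
    Write x = 2 + 18·t and substitute into x ≡ 12 (mod 14): 18·t ≡ 12 − 2 = 10 (mod 14).
    Divide the congruence (and modulus) by g = 2: 9·t ≡ 5 (mod 7).
    Reduce coefficients mod 7: 2·t ≡ 5 (mod 7).
    The inverse of 2 mod 7 is 4 (since 2·4 = 8 = 1·7 + 1), so t ≡ 4·5 = 20 ≡ 6 (mod 7).
    Then x = 2 + 18·6 = 110, valid modulo lcm(18, 14) = 126: x ≡ 110 (mod 126).
  Combine with x ≡ 8 (mod 12): gcd(126, 12) = 6; 8 - 110 = -102, which IS divisible by 6, so compatible.
    Write x = 110 + 126·t and substitute into x ≡ 8 (mod 12): 126·t ≡ 8 − 110 = -102 (mod 12).
    Divide the congruence (and modulus) by g = 6: 21·t ≡ -17 (mod 2).
    Reduce coefficients mod 2: 1·t ≡ 1 (mod 2).
    So t ≡ 1 (mod 2).
    Then x = 110 + 126·1 = 236, valid modulo lcm(126, 12) = 252: x ≡ 236 (mod 252).
Verify: 236 mod 18 = 2, 236 mod 14 = 12, 236 mod 12 = 8.

x ≡ 236 (mod 252).


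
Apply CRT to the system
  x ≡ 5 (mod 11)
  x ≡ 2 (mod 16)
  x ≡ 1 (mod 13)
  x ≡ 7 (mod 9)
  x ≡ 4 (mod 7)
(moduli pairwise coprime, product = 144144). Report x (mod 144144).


Product of moduli M = 11 · 16 · 13 · 9 · 7 = 144144.
Merge one congruence at a time:
  Start: x ≡ 5 (mod 11).
  Combine with x ≡ 2 (mod 16); new modulus lcm = 176.
    Write x = 5 + 11·t and substitute into x ≡ 2 (mod 16): 11·t ≡ 2 − 5 = -3 (mod 16).
    Reduce coefficients mod 16: 11·t ≡ 13 (mod 16).
    The inverse of 11 mod 16 is 3 (since 11·3 = 33 = 2·16 + 1), so t ≡ 3·13 = 39 ≡ 7 (mod 16).
    Then x = 5 + 11·7 = 82, valid modulo lcm(11, 16) = 176: x ≡ 82 (mod 176).
  Combine with x ≡ 1 (mod 13); new modulus lcm = 2288.
    Write x = 82 + 176·t and substitute into x ≡ 1 (mod 13): 176·t ≡ 1 − 82 = -81 (mod 13).
    Reduce coefficients mod 13: 7·t ≡ 10 (mod 13).
    The inverse of 7 mod 13 is 2 (since 7·2 = 14 = 1·13 + 1), so t ≡ 2·10 = 20 ≡ 7 (mod 13).
    Then x = 82 + 176·7 = 1314, valid modulo lcm(176, 13) = 2288: x ≡ 1314 (mod 2288).
  Combine with x ≡ 7 (mod 9); new modulus lcm = 20592.
    Write x = 1314 + 2288·t and substitute into x ≡ 7 (mod 9): 2288·t ≡ 7 − 1314 = -1307 (mod 9).
    Reduce coefficients mod 9: 2·t ≡ 7 (mod 9).
    The inverse of 2 mod 9 is 5 (since 2·5 = 10 = 1·9 + 1), so t ≡ 5·7 = 35 ≡ 8 (mod 9).
    Then x = 1314 + 2288·8 = 19618, valid modulo lcm(2288, 9) = 20592: x ≡ 19618 (mod 20592).
  Combine with x ≡ 4 (mod 7); new modulus lcm = 144144.
    Write x = 19618 + 20592·t and substitute into x ≡ 4 (mod 7): 20592·t ≡ 4 − 19618 = -19614 (mod 7).
    Reduce coefficients mod 7: 5·t ≡ 0 (mod 7).
    The inverse of 5 mod 7 is 3 (since 5·3 = 15 = 2·7 + 1), so t ≡ 3·0 = 0 ≡ 0 (mod 7).
    Then x = 19618 + 20592·0 = 19618, valid modulo lcm(20592, 7) = 144144: x ≡ 19618 (mod 144144).
Verify against each original: 19618 mod 11 = 5, 19618 mod 16 = 2, 19618 mod 13 = 1, 19618 mod 9 = 7, 19618 mod 7 = 4.

x ≡ 19618 (mod 144144).
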